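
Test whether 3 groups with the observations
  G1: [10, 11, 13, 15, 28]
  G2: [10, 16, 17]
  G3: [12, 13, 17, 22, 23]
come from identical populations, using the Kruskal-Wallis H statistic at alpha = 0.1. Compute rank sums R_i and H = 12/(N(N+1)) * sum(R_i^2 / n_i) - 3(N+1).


Step 1: Combine all N = 13 observations and assign midranks.
sorted (value, group, rank): (10,G1,1.5), (10,G2,1.5), (11,G1,3), (12,G3,4), (13,G1,5.5), (13,G3,5.5), (15,G1,7), (16,G2,8), (17,G2,9.5), (17,G3,9.5), (22,G3,11), (23,G3,12), (28,G1,13)
Step 2: Sum ranks within each group.
R_1 = 30 (n_1 = 5)
R_2 = 19 (n_2 = 3)
R_3 = 42 (n_3 = 5)
Step 3: H = 12/(N(N+1)) * sum(R_i^2/n_i) - 3(N+1)
     = 12/(13*14) * (30^2/5 + 19^2/3 + 42^2/5) - 3*14
     = 0.065934 * 653.133 - 42
     = 1.063736.
Step 4: Ties present; correction factor C = 1 - 18/(13^3 - 13) = 0.991758. Corrected H = 1.063736 / 0.991758 = 1.072576.
Step 5: Under H0, H ~ chi^2(2); p-value = 0.584915.
Step 6: alpha = 0.1. fail to reject H0.

H = 1.0726, df = 2, p = 0.584915, fail to reject H0.


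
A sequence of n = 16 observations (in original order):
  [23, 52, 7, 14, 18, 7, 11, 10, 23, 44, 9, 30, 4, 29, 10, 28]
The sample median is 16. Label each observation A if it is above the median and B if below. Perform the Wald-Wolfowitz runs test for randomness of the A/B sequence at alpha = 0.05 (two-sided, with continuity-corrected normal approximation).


Step 1: Compute median = 16; label A = above, B = below.
Labels in order: AABBABBBAABABABA  (n_A = 8, n_B = 8)
Step 2: Count runs R = 11.
Step 3: Under H0 (random ordering), E[R] = 2*n_A*n_B/(n_A+n_B) + 1 = 2*8*8/16 + 1 = 9.0000.
        Var[R] = 2*n_A*n_B*(2*n_A*n_B - n_A - n_B) / ((n_A+n_B)^2 * (n_A+n_B-1)) = 14336/3840 = 3.7333.
        SD[R] = 1.9322.
Step 4: Continuity-corrected z = (R - 0.5 - E[R]) / SD[R] = (11 - 0.5 - 9.0000) / 1.9322 = 0.7763.
Step 5: Two-sided p-value via normal approximation = 2*(1 - Phi(|z|)) = 0.437558.
Step 6: alpha = 0.05. fail to reject H0.

R = 11, z = 0.7763, p = 0.437558, fail to reject H0.


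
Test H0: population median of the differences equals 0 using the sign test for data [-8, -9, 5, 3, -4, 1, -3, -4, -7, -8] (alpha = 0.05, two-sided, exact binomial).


Step 1: Discard zero differences. Original n = 10; n_eff = number of nonzero differences = 10.
Nonzero differences (with sign): -8, -9, +5, +3, -4, +1, -3, -4, -7, -8
Step 2: Count signs: positive = 3, negative = 7.
Step 3: Under H0: P(positive) = 0.5, so the number of positives S ~ Bin(10, 0.5).
Step 4: Two-sided exact p-value = sum of Bin(10,0.5) probabilities at or below the observed probability = 0.343750.
Step 5: alpha = 0.05. fail to reject H0.

n_eff = 10, pos = 3, neg = 7, p = 0.343750, fail to reject H0.


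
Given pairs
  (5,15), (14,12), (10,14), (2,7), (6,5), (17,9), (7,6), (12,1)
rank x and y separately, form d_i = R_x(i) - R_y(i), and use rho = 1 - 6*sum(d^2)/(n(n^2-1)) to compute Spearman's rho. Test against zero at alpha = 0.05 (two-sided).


Step 1: Rank x and y separately (midranks; no ties here).
rank(x): 5->2, 14->7, 10->5, 2->1, 6->3, 17->8, 7->4, 12->6
rank(y): 15->8, 12->6, 14->7, 7->4, 5->2, 9->5, 6->3, 1->1
Step 2: d_i = R_x(i) - R_y(i); compute d_i^2.
  (2-8)^2=36, (7-6)^2=1, (5-7)^2=4, (1-4)^2=9, (3-2)^2=1, (8-5)^2=9, (4-3)^2=1, (6-1)^2=25
sum(d^2) = 86.
Step 3: rho = 1 - 6*86 / (8*(8^2 - 1)) = 1 - 516/504 = -0.023810.
Step 4: Under H0, t = rho * sqrt((n-2)/(1-rho^2)) = -0.0583 ~ t(6).
Step 5: Two-sided p-value from the t-distribution with 6 df = 0.955374.
Step 6: alpha = 0.05. fail to reject H0.

rho = -0.0238, p = 0.955374, fail to reject H0 at alpha = 0.05.


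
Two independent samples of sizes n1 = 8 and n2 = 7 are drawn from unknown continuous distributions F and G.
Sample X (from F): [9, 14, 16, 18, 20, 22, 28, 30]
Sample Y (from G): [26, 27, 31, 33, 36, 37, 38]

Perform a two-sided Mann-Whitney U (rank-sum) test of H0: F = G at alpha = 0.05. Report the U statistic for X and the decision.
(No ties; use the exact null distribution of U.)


Step 1: Combine and sort all 15 observations; assign midranks.
sorted (value, group): (9,X), (14,X), (16,X), (18,X), (20,X), (22,X), (26,Y), (27,Y), (28,X), (30,X), (31,Y), (33,Y), (36,Y), (37,Y), (38,Y)
ranks: 9->1, 14->2, 16->3, 18->4, 20->5, 22->6, 26->7, 27->8, 28->9, 30->10, 31->11, 33->12, 36->13, 37->14, 38->15
Step 2: Rank sum for X: R1 = 1 + 2 + 3 + 4 + 5 + 6 + 9 + 10 = 40.
Step 3: U_X = R1 - n1(n1+1)/2 = 40 - 8*9/2 = 40 - 36 = 4.
       U_Y = n1*n2 - U_X = 56 - 4 = 52.
Step 4: No ties, so the exact null distribution of U (based on enumerating the C(15,8) = 6435 equally likely rank assignments) gives the two-sided p-value.
Step 5: p-value = 0.003730; compare to alpha = 0.05. reject H0.

U_X = 4, p = 0.003730, reject H0 at alpha = 0.05.


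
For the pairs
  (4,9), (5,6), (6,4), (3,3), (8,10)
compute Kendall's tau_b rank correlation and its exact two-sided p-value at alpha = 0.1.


Step 1: Enumerate the 10 unordered pairs (i,j) with i<j and classify each by sign(x_j-x_i) * sign(y_j-y_i).
  (1,2):dx=+1,dy=-3->D; (1,3):dx=+2,dy=-5->D; (1,4):dx=-1,dy=-6->C; (1,5):dx=+4,dy=+1->C
  (2,3):dx=+1,dy=-2->D; (2,4):dx=-2,dy=-3->C; (2,5):dx=+3,dy=+4->C; (3,4):dx=-3,dy=-1->C
  (3,5):dx=+2,dy=+6->C; (4,5):dx=+5,dy=+7->C
Step 2: C = 7, D = 3, total pairs = 10.
Step 3: tau = (C - D)/(n(n-1)/2) = (7 - 3)/10 = 0.400000.
Step 4: Exact two-sided p-value (enumerate n! = 120 permutations of y under H0): p = 0.483333.
Step 5: alpha = 0.1. fail to reject H0.

tau_b = 0.4000 (C=7, D=3), p = 0.483333, fail to reject H0.


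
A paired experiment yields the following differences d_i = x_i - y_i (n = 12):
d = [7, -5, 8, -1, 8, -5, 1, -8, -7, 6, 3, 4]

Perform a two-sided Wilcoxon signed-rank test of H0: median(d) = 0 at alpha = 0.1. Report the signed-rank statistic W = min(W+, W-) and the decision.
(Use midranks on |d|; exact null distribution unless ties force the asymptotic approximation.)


Step 1: Drop any zero differences (none here) and take |d_i|.
|d| = [7, 5, 8, 1, 8, 5, 1, 8, 7, 6, 3, 4]
Step 2: Midrank |d_i| (ties get averaged ranks).
ranks: |7|->8.5, |5|->5.5, |8|->11, |1|->1.5, |8|->11, |5|->5.5, |1|->1.5, |8|->11, |7|->8.5, |6|->7, |3|->3, |4|->4
Step 3: Attach original signs; sum ranks with positive sign and with negative sign.
W+ = 8.5 + 11 + 11 + 1.5 + 7 + 3 + 4 = 46
W- = 5.5 + 1.5 + 5.5 + 11 + 8.5 = 32
(Check: W+ + W- = 78 should equal n(n+1)/2 = 78.)
Step 4: Test statistic W = min(W+, W-) = 32.
Step 5: Ties in |d|, so use the tie-corrected normal approximation.
        E[W] = n(n+1)/4 = 12*13/4 = 39.
        Tie groups: |d|=1 (t=2), |d|=5 (t=2), |d|=7 (t=2), |d|=8 (t=3); sum(t^3 - t) = 42.
        Var[W] = n(n+1)(2n+1)/24 - sum(t^3-t)/48 = 3900/24 - 42/48 = 161.625.
        z = (W - E[W]) / sqrt(Var[W]) = (32 - 39) / 12.7132 = -0.5506.
        Two-sided p = 2*Phi(z) = 0.581901.
Step 6: alpha = 0.1. fail to reject H0.

W+ = 46, W- = 32, W = min = 32, p = 0.581901, fail to reject H0.


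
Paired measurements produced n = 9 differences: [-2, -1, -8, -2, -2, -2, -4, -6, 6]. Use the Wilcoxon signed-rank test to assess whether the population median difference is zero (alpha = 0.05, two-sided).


Step 1: Drop any zero differences (none here) and take |d_i|.
|d| = [2, 1, 8, 2, 2, 2, 4, 6, 6]
Step 2: Midrank |d_i| (ties get averaged ranks).
ranks: |2|->3.5, |1|->1, |8|->9, |2|->3.5, |2|->3.5, |2|->3.5, |4|->6, |6|->7.5, |6|->7.5
Step 3: Attach original signs; sum ranks with positive sign and with negative sign.
W+ = 7.5 = 7.5
W- = 3.5 + 1 + 9 + 3.5 + 3.5 + 3.5 + 6 + 7.5 = 37.5
(Check: W+ + W- = 45 should equal n(n+1)/2 = 45.)
Step 4: Test statistic W = min(W+, W-) = 7.5.
Step 5: Ties in |d|, so use the tie-corrected normal approximation.
        E[W] = n(n+1)/4 = 9*10/4 = 22.5.
        Tie groups: |d|=2 (t=4), |d|=6 (t=2); sum(t^3 - t) = 66.
        Var[W] = n(n+1)(2n+1)/24 - sum(t^3-t)/48 = 1710/24 - 66/48 = 69.875.
        z = (W - E[W]) / sqrt(Var[W]) = (7.5 - 22.5) / 8.3591 = -1.7944.
        Two-sided p = 2*Phi(z) = 0.072742.
Step 6: alpha = 0.05. fail to reject H0.

W+ = 7.5, W- = 37.5, W = min = 7.5, p = 0.072742, fail to reject H0.


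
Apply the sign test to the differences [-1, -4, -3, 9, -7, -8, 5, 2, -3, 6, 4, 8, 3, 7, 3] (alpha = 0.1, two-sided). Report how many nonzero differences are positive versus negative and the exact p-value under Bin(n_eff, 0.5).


Step 1: Discard zero differences. Original n = 15; n_eff = number of nonzero differences = 15.
Nonzero differences (with sign): -1, -4, -3, +9, -7, -8, +5, +2, -3, +6, +4, +8, +3, +7, +3
Step 2: Count signs: positive = 9, negative = 6.
Step 3: Under H0: P(positive) = 0.5, so the number of positives S ~ Bin(15, 0.5).
Step 4: Two-sided exact p-value = sum of Bin(15,0.5) probabilities at or below the observed probability = 0.607239.
Step 5: alpha = 0.1. fail to reject H0.

n_eff = 15, pos = 9, neg = 6, p = 0.607239, fail to reject H0.


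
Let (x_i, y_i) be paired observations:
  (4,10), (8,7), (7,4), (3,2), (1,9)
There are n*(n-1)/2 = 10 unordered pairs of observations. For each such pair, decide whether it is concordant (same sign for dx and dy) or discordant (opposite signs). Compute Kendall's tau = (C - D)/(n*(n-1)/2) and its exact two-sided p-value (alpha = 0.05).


Step 1: Enumerate the 10 unordered pairs (i,j) with i<j and classify each by sign(x_j-x_i) * sign(y_j-y_i).
  (1,2):dx=+4,dy=-3->D; (1,3):dx=+3,dy=-6->D; (1,4):dx=-1,dy=-8->C; (1,5):dx=-3,dy=-1->C
  (2,3):dx=-1,dy=-3->C; (2,4):dx=-5,dy=-5->C; (2,5):dx=-7,dy=+2->D; (3,4):dx=-4,dy=-2->C
  (3,5):dx=-6,dy=+5->D; (4,5):dx=-2,dy=+7->D
Step 2: C = 5, D = 5, total pairs = 10.
Step 3: tau = (C - D)/(n(n-1)/2) = (5 - 5)/10 = 0.000000.
Step 4: Exact two-sided p-value (enumerate n! = 120 permutations of y under H0): p = 1.000000.
Step 5: alpha = 0.05. fail to reject H0.

tau_b = 0.0000 (C=5, D=5), p = 1.000000, fail to reject H0.


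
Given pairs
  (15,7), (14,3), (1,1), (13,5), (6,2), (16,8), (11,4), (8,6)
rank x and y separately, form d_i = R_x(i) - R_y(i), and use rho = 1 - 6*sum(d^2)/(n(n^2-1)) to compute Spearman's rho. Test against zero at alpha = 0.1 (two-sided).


Step 1: Rank x and y separately (midranks; no ties here).
rank(x): 15->7, 14->6, 1->1, 13->5, 6->2, 16->8, 11->4, 8->3
rank(y): 7->7, 3->3, 1->1, 5->5, 2->2, 8->8, 4->4, 6->6
Step 2: d_i = R_x(i) - R_y(i); compute d_i^2.
  (7-7)^2=0, (6-3)^2=9, (1-1)^2=0, (5-5)^2=0, (2-2)^2=0, (8-8)^2=0, (4-4)^2=0, (3-6)^2=9
sum(d^2) = 18.
Step 3: rho = 1 - 6*18 / (8*(8^2 - 1)) = 1 - 108/504 = 0.785714.
Step 4: Under H0, t = rho * sqrt((n-2)/(1-rho^2)) = 3.1113 ~ t(6).
Step 5: Two-sided p-value from the t-distribution with 6 df = 0.020815.
Step 6: alpha = 0.1. reject H0.

rho = 0.7857, p = 0.020815, reject H0 at alpha = 0.1.


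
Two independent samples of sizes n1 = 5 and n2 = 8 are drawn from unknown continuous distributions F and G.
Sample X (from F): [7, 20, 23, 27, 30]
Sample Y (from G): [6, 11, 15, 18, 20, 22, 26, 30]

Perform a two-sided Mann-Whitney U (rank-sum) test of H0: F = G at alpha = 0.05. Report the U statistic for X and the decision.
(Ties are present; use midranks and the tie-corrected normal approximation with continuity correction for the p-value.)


Step 1: Combine and sort all 13 observations; assign midranks.
sorted (value, group): (6,Y), (7,X), (11,Y), (15,Y), (18,Y), (20,X), (20,Y), (22,Y), (23,X), (26,Y), (27,X), (30,X), (30,Y)
ranks: 6->1, 7->2, 11->3, 15->4, 18->5, 20->6.5, 20->6.5, 22->8, 23->9, 26->10, 27->11, 30->12.5, 30->12.5
Step 2: Rank sum for X: R1 = 2 + 6.5 + 9 + 11 + 12.5 = 41.
Step 3: U_X = R1 - n1(n1+1)/2 = 41 - 5*6/2 = 41 - 15 = 26.
       U_Y = n1*n2 - U_X = 40 - 26 = 14.
Step 4: Ties are present, so use the tie-corrected normal approximation (with continuity correction) for the p-value.
Step 5: p-value = 0.419471; compare to alpha = 0.05. fail to reject H0.

U_X = 26, p = 0.419471, fail to reject H0 at alpha = 0.05.


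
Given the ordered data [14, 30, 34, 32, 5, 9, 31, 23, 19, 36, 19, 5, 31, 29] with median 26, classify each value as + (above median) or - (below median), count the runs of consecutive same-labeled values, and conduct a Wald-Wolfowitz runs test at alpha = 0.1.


Step 1: Compute median = 26; label A = above, B = below.
Labels in order: BAAABBABBABBAA  (n_A = 7, n_B = 7)
Step 2: Count runs R = 8.
Step 3: Under H0 (random ordering), E[R] = 2*n_A*n_B/(n_A+n_B) + 1 = 2*7*7/14 + 1 = 8.0000.
        Var[R] = 2*n_A*n_B*(2*n_A*n_B - n_A - n_B) / ((n_A+n_B)^2 * (n_A+n_B-1)) = 8232/2548 = 3.2308.
        SD[R] = 1.7974.
Step 4: R = E[R], so z = 0 with no continuity correction.
Step 5: Two-sided p-value via normal approximation = 2*(1 - Phi(|z|)) = 1.000000.
Step 6: alpha = 0.1. fail to reject H0.

R = 8, z = 0.0000, p = 1.000000, fail to reject H0.


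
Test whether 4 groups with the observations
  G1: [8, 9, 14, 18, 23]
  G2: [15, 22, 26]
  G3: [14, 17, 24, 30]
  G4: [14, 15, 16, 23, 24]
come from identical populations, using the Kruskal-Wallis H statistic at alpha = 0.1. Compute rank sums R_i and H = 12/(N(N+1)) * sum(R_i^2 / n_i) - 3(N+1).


Step 1: Combine all N = 17 observations and assign midranks.
sorted (value, group, rank): (8,G1,1), (9,G1,2), (14,G1,4), (14,G3,4), (14,G4,4), (15,G2,6.5), (15,G4,6.5), (16,G4,8), (17,G3,9), (18,G1,10), (22,G2,11), (23,G1,12.5), (23,G4,12.5), (24,G3,14.5), (24,G4,14.5), (26,G2,16), (30,G3,17)
Step 2: Sum ranks within each group.
R_1 = 29.5 (n_1 = 5)
R_2 = 33.5 (n_2 = 3)
R_3 = 44.5 (n_3 = 4)
R_4 = 45.5 (n_4 = 5)
Step 3: H = 12/(N(N+1)) * sum(R_i^2/n_i) - 3(N+1)
     = 12/(17*18) * (29.5^2/5 + 33.5^2/3 + 44.5^2/4 + 45.5^2/5) - 3*18
     = 0.039216 * 1457.25 - 54
     = 3.146895.
Step 4: Ties present; correction factor C = 1 - 42/(17^3 - 17) = 0.991422. Corrected H = 3.146895 / 0.991422 = 3.174124.
Step 5: Under H0, H ~ chi^2(3); p-value = 0.365550.
Step 6: alpha = 0.1. fail to reject H0.

H = 3.1741, df = 3, p = 0.365550, fail to reject H0.


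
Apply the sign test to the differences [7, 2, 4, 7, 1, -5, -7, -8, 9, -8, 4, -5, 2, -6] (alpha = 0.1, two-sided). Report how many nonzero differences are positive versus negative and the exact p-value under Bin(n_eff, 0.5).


Step 1: Discard zero differences. Original n = 14; n_eff = number of nonzero differences = 14.
Nonzero differences (with sign): +7, +2, +4, +7, +1, -5, -7, -8, +9, -8, +4, -5, +2, -6
Step 2: Count signs: positive = 8, negative = 6.
Step 3: Under H0: P(positive) = 0.5, so the number of positives S ~ Bin(14, 0.5).
Step 4: Two-sided exact p-value = sum of Bin(14,0.5) probabilities at or below the observed probability = 0.790527.
Step 5: alpha = 0.1. fail to reject H0.

n_eff = 14, pos = 8, neg = 6, p = 0.790527, fail to reject H0.


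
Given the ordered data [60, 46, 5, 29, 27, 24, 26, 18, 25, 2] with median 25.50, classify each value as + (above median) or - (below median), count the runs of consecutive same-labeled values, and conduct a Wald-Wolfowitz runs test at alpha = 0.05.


Step 1: Compute median = 25.50; label A = above, B = below.
Labels in order: AABAABABBB  (n_A = 5, n_B = 5)
Step 2: Count runs R = 6.
Step 3: Under H0 (random ordering), E[R] = 2*n_A*n_B/(n_A+n_B) + 1 = 2*5*5/10 + 1 = 6.0000.
        Var[R] = 2*n_A*n_B*(2*n_A*n_B - n_A - n_B) / ((n_A+n_B)^2 * (n_A+n_B-1)) = 2000/900 = 2.2222.
        SD[R] = 1.4907.
Step 4: R = E[R], so z = 0 with no continuity correction.
Step 5: Two-sided p-value via normal approximation = 2*(1 - Phi(|z|)) = 1.000000.
Step 6: alpha = 0.05. fail to reject H0.

R = 6, z = 0.0000, p = 1.000000, fail to reject H0.


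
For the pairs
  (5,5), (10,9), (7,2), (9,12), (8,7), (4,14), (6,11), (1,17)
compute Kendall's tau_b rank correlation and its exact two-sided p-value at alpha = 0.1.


Step 1: Enumerate the 28 unordered pairs (i,j) with i<j and classify each by sign(x_j-x_i) * sign(y_j-y_i).
  (1,2):dx=+5,dy=+4->C; (1,3):dx=+2,dy=-3->D; (1,4):dx=+4,dy=+7->C; (1,5):dx=+3,dy=+2->C
  (1,6):dx=-1,dy=+9->D; (1,7):dx=+1,dy=+6->C; (1,8):dx=-4,dy=+12->D; (2,3):dx=-3,dy=-7->C
  (2,4):dx=-1,dy=+3->D; (2,5):dx=-2,dy=-2->C; (2,6):dx=-6,dy=+5->D; (2,7):dx=-4,dy=+2->D
  (2,8):dx=-9,dy=+8->D; (3,4):dx=+2,dy=+10->C; (3,5):dx=+1,dy=+5->C; (3,6):dx=-3,dy=+12->D
  (3,7):dx=-1,dy=+9->D; (3,8):dx=-6,dy=+15->D; (4,5):dx=-1,dy=-5->C; (4,6):dx=-5,dy=+2->D
  (4,7):dx=-3,dy=-1->C; (4,8):dx=-8,dy=+5->D; (5,6):dx=-4,dy=+7->D; (5,7):dx=-2,dy=+4->D
  (5,8):dx=-7,dy=+10->D; (6,7):dx=+2,dy=-3->D; (6,8):dx=-3,dy=+3->D; (7,8):dx=-5,dy=+6->D
Step 2: C = 10, D = 18, total pairs = 28.
Step 3: tau = (C - D)/(n(n-1)/2) = (10 - 18)/28 = -0.285714.
Step 4: Exact two-sided p-value (enumerate n! = 40320 permutations of y under H0): p = 0.398760.
Step 5: alpha = 0.1. fail to reject H0.

tau_b = -0.2857 (C=10, D=18), p = 0.398760, fail to reject H0.


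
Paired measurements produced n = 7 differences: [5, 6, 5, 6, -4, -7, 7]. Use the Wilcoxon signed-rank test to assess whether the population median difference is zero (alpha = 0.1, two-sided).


Step 1: Drop any zero differences (none here) and take |d_i|.
|d| = [5, 6, 5, 6, 4, 7, 7]
Step 2: Midrank |d_i| (ties get averaged ranks).
ranks: |5|->2.5, |6|->4.5, |5|->2.5, |6|->4.5, |4|->1, |7|->6.5, |7|->6.5
Step 3: Attach original signs; sum ranks with positive sign and with negative sign.
W+ = 2.5 + 4.5 + 2.5 + 4.5 + 6.5 = 20.5
W- = 1 + 6.5 = 7.5
(Check: W+ + W- = 28 should equal n(n+1)/2 = 28.)
Step 4: Test statistic W = min(W+, W-) = 7.5.
Step 5: Ties in |d|, so use the tie-corrected normal approximation.
        E[W] = n(n+1)/4 = 7*8/4 = 14.
        Tie groups: |d|=5 (t=2), |d|=6 (t=2), |d|=7 (t=2); sum(t^3 - t) = 18.
        Var[W] = n(n+1)(2n+1)/24 - sum(t^3-t)/48 = 840/24 - 18/48 = 34.625.
        z = (W - E[W]) / sqrt(Var[W]) = (7.5 - 14) / 5.8843 = -1.1046.
        Two-sided p = 2*Phi(z) = 0.269318.
Step 6: alpha = 0.1. fail to reject H0.

W+ = 20.5, W- = 7.5, W = min = 7.5, p = 0.269318, fail to reject H0.


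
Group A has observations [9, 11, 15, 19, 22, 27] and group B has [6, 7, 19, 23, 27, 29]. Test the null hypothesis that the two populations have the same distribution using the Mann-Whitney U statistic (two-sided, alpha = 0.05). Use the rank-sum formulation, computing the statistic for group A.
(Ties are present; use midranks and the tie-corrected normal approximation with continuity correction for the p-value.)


Step 1: Combine and sort all 12 observations; assign midranks.
sorted (value, group): (6,Y), (7,Y), (9,X), (11,X), (15,X), (19,X), (19,Y), (22,X), (23,Y), (27,X), (27,Y), (29,Y)
ranks: 6->1, 7->2, 9->3, 11->4, 15->5, 19->6.5, 19->6.5, 22->8, 23->9, 27->10.5, 27->10.5, 29->12
Step 2: Rank sum for X: R1 = 3 + 4 + 5 + 6.5 + 8 + 10.5 = 37.
Step 3: U_X = R1 - n1(n1+1)/2 = 37 - 6*7/2 = 37 - 21 = 16.
       U_Y = n1*n2 - U_X = 36 - 16 = 20.
Step 4: Ties are present, so use the tie-corrected normal approximation (with continuity correction) for the p-value.
Step 5: p-value = 0.809527; compare to alpha = 0.05. fail to reject H0.

U_X = 16, p = 0.809527, fail to reject H0 at alpha = 0.05.


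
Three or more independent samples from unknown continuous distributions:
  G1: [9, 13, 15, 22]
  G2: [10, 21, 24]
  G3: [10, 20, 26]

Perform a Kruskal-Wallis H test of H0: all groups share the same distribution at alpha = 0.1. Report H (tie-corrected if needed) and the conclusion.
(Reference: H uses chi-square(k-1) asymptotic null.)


Step 1: Combine all N = 10 observations and assign midranks.
sorted (value, group, rank): (9,G1,1), (10,G2,2.5), (10,G3,2.5), (13,G1,4), (15,G1,5), (20,G3,6), (21,G2,7), (22,G1,8), (24,G2,9), (26,G3,10)
Step 2: Sum ranks within each group.
R_1 = 18 (n_1 = 4)
R_2 = 18.5 (n_2 = 3)
R_3 = 18.5 (n_3 = 3)
Step 3: H = 12/(N(N+1)) * sum(R_i^2/n_i) - 3(N+1)
     = 12/(10*11) * (18^2/4 + 18.5^2/3 + 18.5^2/3) - 3*11
     = 0.109091 * 309.167 - 33
     = 0.727273.
Step 4: Ties present; correction factor C = 1 - 6/(10^3 - 10) = 0.993939. Corrected H = 0.727273 / 0.993939 = 0.731707.
Step 5: Under H0, H ~ chi^2(2); p-value = 0.693604.
Step 6: alpha = 0.1. fail to reject H0.

H = 0.7317, df = 2, p = 0.693604, fail to reject H0.


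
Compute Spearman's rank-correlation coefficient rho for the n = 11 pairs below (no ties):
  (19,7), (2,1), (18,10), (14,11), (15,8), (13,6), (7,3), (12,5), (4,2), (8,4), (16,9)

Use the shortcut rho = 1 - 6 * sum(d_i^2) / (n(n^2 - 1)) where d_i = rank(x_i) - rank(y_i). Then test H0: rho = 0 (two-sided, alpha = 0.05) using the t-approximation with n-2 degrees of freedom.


Step 1: Rank x and y separately (midranks; no ties here).
rank(x): 19->11, 2->1, 18->10, 14->7, 15->8, 13->6, 7->3, 12->5, 4->2, 8->4, 16->9
rank(y): 7->7, 1->1, 10->10, 11->11, 8->8, 6->6, 3->3, 5->5, 2->2, 4->4, 9->9
Step 2: d_i = R_x(i) - R_y(i); compute d_i^2.
  (11-7)^2=16, (1-1)^2=0, (10-10)^2=0, (7-11)^2=16, (8-8)^2=0, (6-6)^2=0, (3-3)^2=0, (5-5)^2=0, (2-2)^2=0, (4-4)^2=0, (9-9)^2=0
sum(d^2) = 32.
Step 3: rho = 1 - 6*32 / (11*(11^2 - 1)) = 1 - 192/1320 = 0.854545.
Step 4: Under H0, t = rho * sqrt((n-2)/(1-rho^2)) = 4.9360 ~ t(9).
Step 5: Two-sided p-value from the t-distribution with 9 df = 0.000807.
Step 6: alpha = 0.05. reject H0.

rho = 0.8545, p = 0.000807, reject H0 at alpha = 0.05.


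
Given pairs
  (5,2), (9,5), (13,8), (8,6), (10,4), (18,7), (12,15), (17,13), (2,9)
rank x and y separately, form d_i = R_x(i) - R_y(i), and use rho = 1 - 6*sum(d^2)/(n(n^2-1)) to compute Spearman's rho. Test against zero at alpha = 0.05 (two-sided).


Step 1: Rank x and y separately (midranks; no ties here).
rank(x): 5->2, 9->4, 13->7, 8->3, 10->5, 18->9, 12->6, 17->8, 2->1
rank(y): 2->1, 5->3, 8->6, 6->4, 4->2, 7->5, 15->9, 13->8, 9->7
Step 2: d_i = R_x(i) - R_y(i); compute d_i^2.
  (2-1)^2=1, (4-3)^2=1, (7-6)^2=1, (3-4)^2=1, (5-2)^2=9, (9-5)^2=16, (6-9)^2=9, (8-8)^2=0, (1-7)^2=36
sum(d^2) = 74.
Step 3: rho = 1 - 6*74 / (9*(9^2 - 1)) = 1 - 444/720 = 0.383333.
Step 4: Under H0, t = rho * sqrt((n-2)/(1-rho^2)) = 1.0981 ~ t(7).
Step 5: Two-sided p-value from the t-distribution with 7 df = 0.308495.
Step 6: alpha = 0.05. fail to reject H0.

rho = 0.3833, p = 0.308495, fail to reject H0 at alpha = 0.05.


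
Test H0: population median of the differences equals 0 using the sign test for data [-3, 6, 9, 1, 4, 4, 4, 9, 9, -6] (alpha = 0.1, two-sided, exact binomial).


Step 1: Discard zero differences. Original n = 10; n_eff = number of nonzero differences = 10.
Nonzero differences (with sign): -3, +6, +9, +1, +4, +4, +4, +9, +9, -6
Step 2: Count signs: positive = 8, negative = 2.
Step 3: Under H0: P(positive) = 0.5, so the number of positives S ~ Bin(10, 0.5).
Step 4: Two-sided exact p-value = sum of Bin(10,0.5) probabilities at or below the observed probability = 0.109375.
Step 5: alpha = 0.1. fail to reject H0.

n_eff = 10, pos = 8, neg = 2, p = 0.109375, fail to reject H0.


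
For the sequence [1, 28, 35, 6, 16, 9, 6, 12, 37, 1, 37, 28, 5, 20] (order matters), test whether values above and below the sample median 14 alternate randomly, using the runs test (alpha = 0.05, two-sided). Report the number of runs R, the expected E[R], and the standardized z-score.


Step 1: Compute median = 14; label A = above, B = below.
Labels in order: BAABABBBABAABA  (n_A = 7, n_B = 7)
Step 2: Count runs R = 10.
Step 3: Under H0 (random ordering), E[R] = 2*n_A*n_B/(n_A+n_B) + 1 = 2*7*7/14 + 1 = 8.0000.
        Var[R] = 2*n_A*n_B*(2*n_A*n_B - n_A - n_B) / ((n_A+n_B)^2 * (n_A+n_B-1)) = 8232/2548 = 3.2308.
        SD[R] = 1.7974.
Step 4: Continuity-corrected z = (R - 0.5 - E[R]) / SD[R] = (10 - 0.5 - 8.0000) / 1.7974 = 0.8345.
Step 5: Two-sided p-value via normal approximation = 2*(1 - Phi(|z|)) = 0.403986.
Step 6: alpha = 0.05. fail to reject H0.

R = 10, z = 0.8345, p = 0.403986, fail to reject H0.


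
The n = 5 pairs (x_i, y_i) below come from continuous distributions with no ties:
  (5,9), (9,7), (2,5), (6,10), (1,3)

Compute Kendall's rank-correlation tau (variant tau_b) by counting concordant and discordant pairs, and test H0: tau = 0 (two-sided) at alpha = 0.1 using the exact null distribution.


Step 1: Enumerate the 10 unordered pairs (i,j) with i<j and classify each by sign(x_j-x_i) * sign(y_j-y_i).
  (1,2):dx=+4,dy=-2->D; (1,3):dx=-3,dy=-4->C; (1,4):dx=+1,dy=+1->C; (1,5):dx=-4,dy=-6->C
  (2,3):dx=-7,dy=-2->C; (2,4):dx=-3,dy=+3->D; (2,5):dx=-8,dy=-4->C; (3,4):dx=+4,dy=+5->C
  (3,5):dx=-1,dy=-2->C; (4,5):dx=-5,dy=-7->C
Step 2: C = 8, D = 2, total pairs = 10.
Step 3: tau = (C - D)/(n(n-1)/2) = (8 - 2)/10 = 0.600000.
Step 4: Exact two-sided p-value (enumerate n! = 120 permutations of y under H0): p = 0.233333.
Step 5: alpha = 0.1. fail to reject H0.

tau_b = 0.6000 (C=8, D=2), p = 0.233333, fail to reject H0.


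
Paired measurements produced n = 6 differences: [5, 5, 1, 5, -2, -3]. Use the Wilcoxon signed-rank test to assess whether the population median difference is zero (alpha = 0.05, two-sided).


Step 1: Drop any zero differences (none here) and take |d_i|.
|d| = [5, 5, 1, 5, 2, 3]
Step 2: Midrank |d_i| (ties get averaged ranks).
ranks: |5|->5, |5|->5, |1|->1, |5|->5, |2|->2, |3|->3
Step 3: Attach original signs; sum ranks with positive sign and with negative sign.
W+ = 5 + 5 + 1 + 5 = 16
W- = 2 + 3 = 5
(Check: W+ + W- = 21 should equal n(n+1)/2 = 21.)
Step 4: Test statistic W = min(W+, W-) = 5.
Step 5: Ties in |d|, so use the tie-corrected normal approximation.
        E[W] = n(n+1)/4 = 6*7/4 = 10.5.
        Tie groups: |d|=5 (t=3); sum(t^3 - t) = 24.
        Var[W] = n(n+1)(2n+1)/24 - sum(t^3-t)/48 = 546/24 - 24/48 = 22.25.
        z = (W - E[W]) / sqrt(Var[W]) = (5 - 10.5) / 4.7170 = -1.1660.
        Two-sided p = 2*Phi(z) = 0.243615.
Step 6: alpha = 0.05. fail to reject H0.

W+ = 16, W- = 5, W = min = 5, p = 0.243615, fail to reject H0.


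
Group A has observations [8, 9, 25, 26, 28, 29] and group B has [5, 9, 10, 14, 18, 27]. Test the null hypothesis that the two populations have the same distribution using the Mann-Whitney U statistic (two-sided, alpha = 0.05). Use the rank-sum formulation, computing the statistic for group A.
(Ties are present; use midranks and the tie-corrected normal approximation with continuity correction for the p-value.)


Step 1: Combine and sort all 12 observations; assign midranks.
sorted (value, group): (5,Y), (8,X), (9,X), (9,Y), (10,Y), (14,Y), (18,Y), (25,X), (26,X), (27,Y), (28,X), (29,X)
ranks: 5->1, 8->2, 9->3.5, 9->3.5, 10->5, 14->6, 18->7, 25->8, 26->9, 27->10, 28->11, 29->12
Step 2: Rank sum for X: R1 = 2 + 3.5 + 8 + 9 + 11 + 12 = 45.5.
Step 3: U_X = R1 - n1(n1+1)/2 = 45.5 - 6*7/2 = 45.5 - 21 = 24.5.
       U_Y = n1*n2 - U_X = 36 - 24.5 = 11.5.
Step 4: Ties are present, so use the tie-corrected normal approximation (with continuity correction) for the p-value.
Step 5: p-value = 0.335822; compare to alpha = 0.05. fail to reject H0.

U_X = 24.5, p = 0.335822, fail to reject H0 at alpha = 0.05.


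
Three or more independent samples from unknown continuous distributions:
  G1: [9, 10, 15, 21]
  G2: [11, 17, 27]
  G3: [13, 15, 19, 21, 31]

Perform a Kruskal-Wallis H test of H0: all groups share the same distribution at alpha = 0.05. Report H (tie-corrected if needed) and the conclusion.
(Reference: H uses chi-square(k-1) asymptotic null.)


Step 1: Combine all N = 12 observations and assign midranks.
sorted (value, group, rank): (9,G1,1), (10,G1,2), (11,G2,3), (13,G3,4), (15,G1,5.5), (15,G3,5.5), (17,G2,7), (19,G3,8), (21,G1,9.5), (21,G3,9.5), (27,G2,11), (31,G3,12)
Step 2: Sum ranks within each group.
R_1 = 18 (n_1 = 4)
R_2 = 21 (n_2 = 3)
R_3 = 39 (n_3 = 5)
Step 3: H = 12/(N(N+1)) * sum(R_i^2/n_i) - 3(N+1)
     = 12/(12*13) * (18^2/4 + 21^2/3 + 39^2/5) - 3*13
     = 0.076923 * 532.2 - 39
     = 1.938462.
Step 4: Ties present; correction factor C = 1 - 12/(12^3 - 12) = 0.993007. Corrected H = 1.938462 / 0.993007 = 1.952113.
Step 5: Under H0, H ~ chi^2(2); p-value = 0.376794.
Step 6: alpha = 0.05. fail to reject H0.

H = 1.9521, df = 2, p = 0.376794, fail to reject H0.


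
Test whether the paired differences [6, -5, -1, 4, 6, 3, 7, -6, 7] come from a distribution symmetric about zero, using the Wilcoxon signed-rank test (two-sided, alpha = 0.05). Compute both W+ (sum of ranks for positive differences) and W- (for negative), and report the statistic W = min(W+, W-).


Step 1: Drop any zero differences (none here) and take |d_i|.
|d| = [6, 5, 1, 4, 6, 3, 7, 6, 7]
Step 2: Midrank |d_i| (ties get averaged ranks).
ranks: |6|->6, |5|->4, |1|->1, |4|->3, |6|->6, |3|->2, |7|->8.5, |6|->6, |7|->8.5
Step 3: Attach original signs; sum ranks with positive sign and with negative sign.
W+ = 6 + 3 + 6 + 2 + 8.5 + 8.5 = 34
W- = 4 + 1 + 6 = 11
(Check: W+ + W- = 45 should equal n(n+1)/2 = 45.)
Step 4: Test statistic W = min(W+, W-) = 11.
Step 5: Ties in |d|, so use the tie-corrected normal approximation.
        E[W] = n(n+1)/4 = 9*10/4 = 22.5.
        Tie groups: |d|=6 (t=3), |d|=7 (t=2); sum(t^3 - t) = 30.
        Var[W] = n(n+1)(2n+1)/24 - sum(t^3-t)/48 = 1710/24 - 30/48 = 70.625.
        z = (W - E[W]) / sqrt(Var[W]) = (11 - 22.5) / 8.4039 = -1.3684.
        Two-sided p = 2*Phi(z) = 0.171181.
Step 6: alpha = 0.05. fail to reject H0.

W+ = 34, W- = 11, W = min = 11, p = 0.171181, fail to reject H0.


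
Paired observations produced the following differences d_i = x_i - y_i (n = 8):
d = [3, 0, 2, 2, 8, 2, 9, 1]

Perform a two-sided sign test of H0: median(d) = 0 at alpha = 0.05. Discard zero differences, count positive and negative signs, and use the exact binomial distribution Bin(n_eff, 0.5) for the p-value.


Step 1: Discard zero differences. Original n = 8; n_eff = number of nonzero differences = 7.
Nonzero differences (with sign): +3, +2, +2, +8, +2, +9, +1
Step 2: Count signs: positive = 7, negative = 0.
Step 3: Under H0: P(positive) = 0.5, so the number of positives S ~ Bin(7, 0.5).
Step 4: Two-sided exact p-value = sum of Bin(7,0.5) probabilities at or below the observed probability = 0.015625.
Step 5: alpha = 0.05. reject H0.

n_eff = 7, pos = 7, neg = 0, p = 0.015625, reject H0.


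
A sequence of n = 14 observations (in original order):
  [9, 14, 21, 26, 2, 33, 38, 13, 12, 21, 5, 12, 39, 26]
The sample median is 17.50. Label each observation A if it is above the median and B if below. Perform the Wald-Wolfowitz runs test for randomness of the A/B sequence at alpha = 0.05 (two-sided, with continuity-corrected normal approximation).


Step 1: Compute median = 17.50; label A = above, B = below.
Labels in order: BBAABAABBABBAA  (n_A = 7, n_B = 7)
Step 2: Count runs R = 8.
Step 3: Under H0 (random ordering), E[R] = 2*n_A*n_B/(n_A+n_B) + 1 = 2*7*7/14 + 1 = 8.0000.
        Var[R] = 2*n_A*n_B*(2*n_A*n_B - n_A - n_B) / ((n_A+n_B)^2 * (n_A+n_B-1)) = 8232/2548 = 3.2308.
        SD[R] = 1.7974.
Step 4: R = E[R], so z = 0 with no continuity correction.
Step 5: Two-sided p-value via normal approximation = 2*(1 - Phi(|z|)) = 1.000000.
Step 6: alpha = 0.05. fail to reject H0.

R = 8, z = 0.0000, p = 1.000000, fail to reject H0.


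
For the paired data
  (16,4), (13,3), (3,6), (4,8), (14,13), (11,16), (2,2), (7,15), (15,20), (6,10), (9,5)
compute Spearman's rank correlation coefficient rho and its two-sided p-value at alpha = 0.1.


Step 1: Rank x and y separately (midranks; no ties here).
rank(x): 16->11, 13->8, 3->2, 4->3, 14->9, 11->7, 2->1, 7->5, 15->10, 6->4, 9->6
rank(y): 4->3, 3->2, 6->5, 8->6, 13->8, 16->10, 2->1, 15->9, 20->11, 10->7, 5->4
Step 2: d_i = R_x(i) - R_y(i); compute d_i^2.
  (11-3)^2=64, (8-2)^2=36, (2-5)^2=9, (3-6)^2=9, (9-8)^2=1, (7-10)^2=9, (1-1)^2=0, (5-9)^2=16, (10-11)^2=1, (4-7)^2=9, (6-4)^2=4
sum(d^2) = 158.
Step 3: rho = 1 - 6*158 / (11*(11^2 - 1)) = 1 - 948/1320 = 0.281818.
Step 4: Under H0, t = rho * sqrt((n-2)/(1-rho^2)) = 0.8812 ~ t(9).
Step 5: Two-sided p-value from the t-distribution with 9 df = 0.401145.
Step 6: alpha = 0.1. fail to reject H0.

rho = 0.2818, p = 0.401145, fail to reject H0 at alpha = 0.1.


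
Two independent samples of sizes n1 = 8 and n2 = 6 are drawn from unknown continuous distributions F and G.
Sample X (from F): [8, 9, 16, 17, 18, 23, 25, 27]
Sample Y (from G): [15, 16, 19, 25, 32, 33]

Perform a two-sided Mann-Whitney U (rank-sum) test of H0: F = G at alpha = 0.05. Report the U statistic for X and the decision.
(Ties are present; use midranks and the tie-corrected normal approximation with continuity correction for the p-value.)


Step 1: Combine and sort all 14 observations; assign midranks.
sorted (value, group): (8,X), (9,X), (15,Y), (16,X), (16,Y), (17,X), (18,X), (19,Y), (23,X), (25,X), (25,Y), (27,X), (32,Y), (33,Y)
ranks: 8->1, 9->2, 15->3, 16->4.5, 16->4.5, 17->6, 18->7, 19->8, 23->9, 25->10.5, 25->10.5, 27->12, 32->13, 33->14
Step 2: Rank sum for X: R1 = 1 + 2 + 4.5 + 6 + 7 + 9 + 10.5 + 12 = 52.
Step 3: U_X = R1 - n1(n1+1)/2 = 52 - 8*9/2 = 52 - 36 = 16.
       U_Y = n1*n2 - U_X = 48 - 16 = 32.
Step 4: Ties are present, so use the tie-corrected normal approximation (with continuity correction) for the p-value.
Step 5: p-value = 0.331857; compare to alpha = 0.05. fail to reject H0.

U_X = 16, p = 0.331857, fail to reject H0 at alpha = 0.05.


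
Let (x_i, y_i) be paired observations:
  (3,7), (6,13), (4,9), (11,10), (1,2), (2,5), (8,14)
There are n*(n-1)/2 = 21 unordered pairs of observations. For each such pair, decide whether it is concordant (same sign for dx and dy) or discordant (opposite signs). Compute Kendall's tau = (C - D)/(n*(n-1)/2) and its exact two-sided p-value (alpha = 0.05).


Step 1: Enumerate the 21 unordered pairs (i,j) with i<j and classify each by sign(x_j-x_i) * sign(y_j-y_i).
  (1,2):dx=+3,dy=+6->C; (1,3):dx=+1,dy=+2->C; (1,4):dx=+8,dy=+3->C; (1,5):dx=-2,dy=-5->C
  (1,6):dx=-1,dy=-2->C; (1,7):dx=+5,dy=+7->C; (2,3):dx=-2,dy=-4->C; (2,4):dx=+5,dy=-3->D
  (2,5):dx=-5,dy=-11->C; (2,6):dx=-4,dy=-8->C; (2,7):dx=+2,dy=+1->C; (3,4):dx=+7,dy=+1->C
  (3,5):dx=-3,dy=-7->C; (3,6):dx=-2,dy=-4->C; (3,7):dx=+4,dy=+5->C; (4,5):dx=-10,dy=-8->C
  (4,6):dx=-9,dy=-5->C; (4,7):dx=-3,dy=+4->D; (5,6):dx=+1,dy=+3->C; (5,7):dx=+7,dy=+12->C
  (6,7):dx=+6,dy=+9->C
Step 2: C = 19, D = 2, total pairs = 21.
Step 3: tau = (C - D)/(n(n-1)/2) = (19 - 2)/21 = 0.809524.
Step 4: Exact two-sided p-value (enumerate n! = 5040 permutations of y under H0): p = 0.010714.
Step 5: alpha = 0.05. reject H0.

tau_b = 0.8095 (C=19, D=2), p = 0.010714, reject H0.


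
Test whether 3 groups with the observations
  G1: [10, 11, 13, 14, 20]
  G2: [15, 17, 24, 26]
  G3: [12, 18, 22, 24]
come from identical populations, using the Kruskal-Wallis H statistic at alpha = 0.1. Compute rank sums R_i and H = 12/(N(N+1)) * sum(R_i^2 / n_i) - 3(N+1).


Step 1: Combine all N = 13 observations and assign midranks.
sorted (value, group, rank): (10,G1,1), (11,G1,2), (12,G3,3), (13,G1,4), (14,G1,5), (15,G2,6), (17,G2,7), (18,G3,8), (20,G1,9), (22,G3,10), (24,G2,11.5), (24,G3,11.5), (26,G2,13)
Step 2: Sum ranks within each group.
R_1 = 21 (n_1 = 5)
R_2 = 37.5 (n_2 = 4)
R_3 = 32.5 (n_3 = 4)
Step 3: H = 12/(N(N+1)) * sum(R_i^2/n_i) - 3(N+1)
     = 12/(13*14) * (21^2/5 + 37.5^2/4 + 32.5^2/4) - 3*14
     = 0.065934 * 703.825 - 42
     = 4.406044.
Step 4: Ties present; correction factor C = 1 - 6/(13^3 - 13) = 0.997253. Corrected H = 4.406044 / 0.997253 = 4.418182.
Step 5: Under H0, H ~ chi^2(2); p-value = 0.109800.
Step 6: alpha = 0.1. fail to reject H0.

H = 4.4182, df = 2, p = 0.109800, fail to reject H0.


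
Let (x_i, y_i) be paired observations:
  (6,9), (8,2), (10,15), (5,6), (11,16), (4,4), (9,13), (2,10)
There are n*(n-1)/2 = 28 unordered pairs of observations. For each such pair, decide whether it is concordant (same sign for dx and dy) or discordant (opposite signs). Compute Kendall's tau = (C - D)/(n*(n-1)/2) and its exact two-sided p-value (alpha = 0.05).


Step 1: Enumerate the 28 unordered pairs (i,j) with i<j and classify each by sign(x_j-x_i) * sign(y_j-y_i).
  (1,2):dx=+2,dy=-7->D; (1,3):dx=+4,dy=+6->C; (1,4):dx=-1,dy=-3->C; (1,5):dx=+5,dy=+7->C
  (1,6):dx=-2,dy=-5->C; (1,7):dx=+3,dy=+4->C; (1,8):dx=-4,dy=+1->D; (2,3):dx=+2,dy=+13->C
  (2,4):dx=-3,dy=+4->D; (2,5):dx=+3,dy=+14->C; (2,6):dx=-4,dy=+2->D; (2,7):dx=+1,dy=+11->C
  (2,8):dx=-6,dy=+8->D; (3,4):dx=-5,dy=-9->C; (3,5):dx=+1,dy=+1->C; (3,6):dx=-6,dy=-11->C
  (3,7):dx=-1,dy=-2->C; (3,8):dx=-8,dy=-5->C; (4,5):dx=+6,dy=+10->C; (4,6):dx=-1,dy=-2->C
  (4,7):dx=+4,dy=+7->C; (4,8):dx=-3,dy=+4->D; (5,6):dx=-7,dy=-12->C; (5,7):dx=-2,dy=-3->C
  (5,8):dx=-9,dy=-6->C; (6,7):dx=+5,dy=+9->C; (6,8):dx=-2,dy=+6->D; (7,8):dx=-7,dy=-3->C
Step 2: C = 21, D = 7, total pairs = 28.
Step 3: tau = (C - D)/(n(n-1)/2) = (21 - 7)/28 = 0.500000.
Step 4: Exact two-sided p-value (enumerate n! = 40320 permutations of y under H0): p = 0.108681.
Step 5: alpha = 0.05. fail to reject H0.

tau_b = 0.5000 (C=21, D=7), p = 0.108681, fail to reject H0.


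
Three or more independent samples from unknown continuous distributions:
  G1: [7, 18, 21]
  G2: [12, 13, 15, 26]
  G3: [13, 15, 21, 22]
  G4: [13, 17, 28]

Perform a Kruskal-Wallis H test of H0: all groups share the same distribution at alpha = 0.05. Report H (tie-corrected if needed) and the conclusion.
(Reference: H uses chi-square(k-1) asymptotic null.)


Step 1: Combine all N = 14 observations and assign midranks.
sorted (value, group, rank): (7,G1,1), (12,G2,2), (13,G2,4), (13,G3,4), (13,G4,4), (15,G2,6.5), (15,G3,6.5), (17,G4,8), (18,G1,9), (21,G1,10.5), (21,G3,10.5), (22,G3,12), (26,G2,13), (28,G4,14)
Step 2: Sum ranks within each group.
R_1 = 20.5 (n_1 = 3)
R_2 = 25.5 (n_2 = 4)
R_3 = 33 (n_3 = 4)
R_4 = 26 (n_4 = 3)
Step 3: H = 12/(N(N+1)) * sum(R_i^2/n_i) - 3(N+1)
     = 12/(14*15) * (20.5^2/3 + 25.5^2/4 + 33^2/4 + 26^2/3) - 3*15
     = 0.057143 * 800.229 - 45
     = 0.727381.
Step 4: Ties present; correction factor C = 1 - 36/(14^3 - 14) = 0.986813. Corrected H = 0.727381 / 0.986813 = 0.737101.
Step 5: Under H0, H ~ chi^2(3); p-value = 0.864445.
Step 6: alpha = 0.05. fail to reject H0.

H = 0.7371, df = 3, p = 0.864445, fail to reject H0.


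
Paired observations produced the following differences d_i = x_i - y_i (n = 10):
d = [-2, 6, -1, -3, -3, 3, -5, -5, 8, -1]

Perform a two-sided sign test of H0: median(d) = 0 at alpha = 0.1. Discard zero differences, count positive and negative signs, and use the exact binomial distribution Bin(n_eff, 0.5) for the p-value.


Step 1: Discard zero differences. Original n = 10; n_eff = number of nonzero differences = 10.
Nonzero differences (with sign): -2, +6, -1, -3, -3, +3, -5, -5, +8, -1
Step 2: Count signs: positive = 3, negative = 7.
Step 3: Under H0: P(positive) = 0.5, so the number of positives S ~ Bin(10, 0.5).
Step 4: Two-sided exact p-value = sum of Bin(10,0.5) probabilities at or below the observed probability = 0.343750.
Step 5: alpha = 0.1. fail to reject H0.

n_eff = 10, pos = 3, neg = 7, p = 0.343750, fail to reject H0.


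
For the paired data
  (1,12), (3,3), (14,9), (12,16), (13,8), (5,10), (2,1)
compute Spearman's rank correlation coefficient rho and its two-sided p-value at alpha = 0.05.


Step 1: Rank x and y separately (midranks; no ties here).
rank(x): 1->1, 3->3, 14->7, 12->5, 13->6, 5->4, 2->2
rank(y): 12->6, 3->2, 9->4, 16->7, 8->3, 10->5, 1->1
Step 2: d_i = R_x(i) - R_y(i); compute d_i^2.
  (1-6)^2=25, (3-2)^2=1, (7-4)^2=9, (5-7)^2=4, (6-3)^2=9, (4-5)^2=1, (2-1)^2=1
sum(d^2) = 50.
Step 3: rho = 1 - 6*50 / (7*(7^2 - 1)) = 1 - 300/336 = 0.107143.
Step 4: Under H0, t = rho * sqrt((n-2)/(1-rho^2)) = 0.2410 ~ t(5).
Step 5: Two-sided p-value from the t-distribution with 5 df = 0.819151.
Step 6: alpha = 0.05. fail to reject H0.

rho = 0.1071, p = 0.819151, fail to reject H0 at alpha = 0.05.


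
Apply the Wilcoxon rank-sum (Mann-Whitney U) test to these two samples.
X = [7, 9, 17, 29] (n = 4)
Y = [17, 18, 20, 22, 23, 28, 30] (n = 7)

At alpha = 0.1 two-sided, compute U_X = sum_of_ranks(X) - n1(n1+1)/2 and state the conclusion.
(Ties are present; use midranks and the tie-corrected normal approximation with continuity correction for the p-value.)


Step 1: Combine and sort all 11 observations; assign midranks.
sorted (value, group): (7,X), (9,X), (17,X), (17,Y), (18,Y), (20,Y), (22,Y), (23,Y), (28,Y), (29,X), (30,Y)
ranks: 7->1, 9->2, 17->3.5, 17->3.5, 18->5, 20->6, 22->7, 23->8, 28->9, 29->10, 30->11
Step 2: Rank sum for X: R1 = 1 + 2 + 3.5 + 10 = 16.5.
Step 3: U_X = R1 - n1(n1+1)/2 = 16.5 - 4*5/2 = 16.5 - 10 = 6.5.
       U_Y = n1*n2 - U_X = 28 - 6.5 = 21.5.
Step 4: Ties are present, so use the tie-corrected normal approximation (with continuity correction) for the p-value.
Step 5: p-value = 0.184875; compare to alpha = 0.1. fail to reject H0.

U_X = 6.5, p = 0.184875, fail to reject H0 at alpha = 0.1.
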